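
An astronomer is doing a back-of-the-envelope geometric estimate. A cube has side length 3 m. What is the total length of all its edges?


Shape: cube
Side s = 3 m
A cube has 12 edges, all equal.
Formula: total edge length = 12 * s
Total = 12 * 3
Total = 36
36 m


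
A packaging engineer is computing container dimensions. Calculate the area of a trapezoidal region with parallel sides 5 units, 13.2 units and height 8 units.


Shape: trapezoid
Parallel sides a = 5 units, b = 13.2 units; Height h = 8 units
Formula: A = (a + b) * h / 2
a + b = 5 + 13.2 = 18.2
A = 18.2 * 8 / 2
A = 145.6 / 2
A = 72.8
72.8 units^2


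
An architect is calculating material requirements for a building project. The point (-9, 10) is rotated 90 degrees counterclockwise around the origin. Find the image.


Transformation: rotation about the origin
Original point: (-9, 10)
Rule for 90 deg counterclockwise: (x, y) -> (-y, x)
Apply: (-9, 10) -> (-10, -9)
(-10, -9)


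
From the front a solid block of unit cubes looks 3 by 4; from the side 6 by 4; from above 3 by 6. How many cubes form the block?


Orthographic views of a solid rectangular block:
Front view 3 x 4 -> length = 3, height = 4
Side view 6 x 4 -> width = 6, height = 4 (consistent)
Top view 3 x 6 -> confirms length = 3, width = 6
The block is 3 x 6 x 4.
Total unit cubes = 3 * 6 * 4 = 72
72 unit cubes


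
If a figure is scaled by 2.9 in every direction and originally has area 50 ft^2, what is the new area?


Linear scale factor k = 2.9
Original area = 50 ft^2
Rule: under a linear scaling by k, areas scale by k^2.
k^2 = 2.9^2 = 8.41
New area = 50 * 8.41
New area = 420.5
420.5 ft^2


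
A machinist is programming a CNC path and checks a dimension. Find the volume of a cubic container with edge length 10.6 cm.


Shape: cube
Side s = 10.6 cm
Formula: V = s^3
V = 10.6 * 10.6 * 10.6
V = 112.36 * 10.6
V = 1191.016
1191.016 cm^3


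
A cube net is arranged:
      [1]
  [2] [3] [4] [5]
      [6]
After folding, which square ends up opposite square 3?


Net: cross layout. Take square 3 as the base (bottom).
Fold the four squares in the horizontal row up around 3: 2 -> left, 4 -> right, 5 wraps to the top.
Fold 1 and 6 up from 3: 1 -> back, 6 -> front.
Opposite pairs are therefore: (1, 6), (2, 4), (3, 5).
Face 3 is opposite face 5.
face 5


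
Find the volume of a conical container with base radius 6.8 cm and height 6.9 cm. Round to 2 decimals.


Shape: cone
Radius r = 6.8 cm, Height h = 6.9 cm
Formula: V = (1/3) * pi * r^2 * h
r^2 = 46.24
pi * r^2 * h = pi * 46.24 * 6.9 = 319.056 * pi
V = 319.056 * pi / 3
V = 334.11
334.11 cm^3


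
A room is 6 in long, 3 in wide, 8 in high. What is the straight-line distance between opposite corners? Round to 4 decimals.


Shape: rectangular box (space diagonal)
l = 6 in, w = 3 in, h = 8 in
Visualize: the diagonal of the base, then a right triangle with that diagonal and the height.
Formula: d = sqrt(l^2 + w^2 + h^2)
l^2 + w^2 + h^2 = 36 + 9 + 64 = 109
d = sqrt(109)
d = 10.4403
10.4403 in


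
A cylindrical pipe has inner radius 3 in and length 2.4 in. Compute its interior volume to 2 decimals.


Shape: cylinder
Radius r = 3 in, Height h = 2.4 in
Formula: V = pi * r^2 * h
r^2 = 9
V = pi * 9 * 2.4
V = 21.6 * pi
V = 67.86
67.86 in^3


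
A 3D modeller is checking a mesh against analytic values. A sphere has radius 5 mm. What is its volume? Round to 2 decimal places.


Shape: sphere
Radius r = 5 mm
Formula: V = (4/3) * pi * r^3
r^3 = 125
(4/3) * 125 = 166.666667
V = 166.666667 * pi
V = 523.6
523.6 mm^3


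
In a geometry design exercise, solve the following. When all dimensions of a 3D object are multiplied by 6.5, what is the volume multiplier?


Linear scale factor k = 6.5
Rule: under a linear scaling by k, volumes scale by k^3.
k^3 = 6.5 * 6.5 * 6.5
k^3 = 42.25 * 6.5
k^3 = 274.625
Volume scales by a factor of 274.625.
274.625 (dimensionless)


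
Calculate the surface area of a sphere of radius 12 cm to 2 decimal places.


Shape: sphere
Radius r = 12 cm
Formula: SA = 4 * pi * r^2
r^2 = 144
SA = 4 * pi * 144
SA = 576 * pi
SA = 1809.56
1809.56 cm^2


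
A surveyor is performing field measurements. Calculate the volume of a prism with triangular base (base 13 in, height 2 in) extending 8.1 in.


Shape: triangular prism
Triangle base = 13 in, triangle height = 2 in, prism length L = 8.1 in
Formula: V = (1/2 * b * h_tri) * L
Cross-section area = 0.5 * 13 * 2 = 13
V = 13 * 8.1
V = 105.3
105.3 in^3


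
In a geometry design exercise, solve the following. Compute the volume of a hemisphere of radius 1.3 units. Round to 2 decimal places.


Shape: hemisphere (half of a sphere)
Radius r = 1.3 units
Formula: V = (1/2) * (4/3) * pi * r^3 = (2/3) * pi * r^3
r^3 = 2.197
(2/3) * 2.197 = 1.464667
V = 1.464667 * pi
V = 4.6
4.6 units^3


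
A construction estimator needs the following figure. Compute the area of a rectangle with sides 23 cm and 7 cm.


Shape: rectangle
Length l = 23 cm, Width w = 7 cm
Formula: A = l * w
A = 23 * 7
A = 161
161 cm^2


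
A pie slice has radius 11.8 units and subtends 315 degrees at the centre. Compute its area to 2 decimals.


Shape: circular sector
Radius r = 11.8 units, Angle = 315 degrees
Formula: A = (angle/360) * pi * r^2
r^2 = 139.24
Fraction of circle = 315/360
A = (315/360) * pi * 139.24
A = 121.835 * pi
A = 382.76
382.76 units^2


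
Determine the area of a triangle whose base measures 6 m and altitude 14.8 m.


Shape: triangle
Base b = 6 m, Height h = 14.8 m
Formula: A = (1/2) * b * h
A = 0.5 * 6 * 14.8
A = 0.5 * 88.8
A = 44.4
44.4 m^2


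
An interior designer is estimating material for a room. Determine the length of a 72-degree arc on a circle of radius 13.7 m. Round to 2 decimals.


Shape: circular arc
Radius r = 13.7 m, Angle = 72 degrees
Formula: L = (angle/360) * 2 * pi * r
2 * pi * r = 27.4 * pi
L = (72/360) * 27.4 * pi
L = 5.48 * pi
L = 17.22
17.22 m


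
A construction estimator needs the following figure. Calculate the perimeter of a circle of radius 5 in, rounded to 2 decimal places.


Shape: circle
Radius r = 5 in
Formula: C = 2 * pi * r
C = 2 * pi * 5
C = 10 * pi
C = 31.42
31.42 in


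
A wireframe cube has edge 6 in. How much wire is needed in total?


Shape: cube
Side s = 6 in
A cube has 12 edges, all equal.
Formula: total edge length = 12 * s
Total = 12 * 6
Total = 72
72 in


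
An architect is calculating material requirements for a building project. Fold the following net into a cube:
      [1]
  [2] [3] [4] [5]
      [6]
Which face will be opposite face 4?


Net: cross layout. Take square 3 as the base (bottom).
Fold the four squares in the horizontal row up around 3: 2 -> left, 4 -> right, 5 wraps to the top.
Fold 1 and 6 up from 3: 1 -> back, 6 -> front.
Opposite pairs are therefore: (1, 6), (2, 4), (3, 5).
Face 4 is opposite face 2.
face 2


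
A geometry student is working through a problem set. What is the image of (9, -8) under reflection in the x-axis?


Transformation: reflection
Original point: (9, -8)
Rule for reflection over the x-axis: (x, y) -> (x, -y)
Apply: (9, -8) -> (9, 8)
(9, 8)


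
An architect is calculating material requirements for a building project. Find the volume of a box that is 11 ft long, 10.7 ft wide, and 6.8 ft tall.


Shape: rectangular prism
l = 11 ft, w = 10.7 ft, h = 6.8 ft
Formula: V = l * w * h
V = 11 * 10.7 * 6.8
V = 117.7 * 6.8
V = 800.36
800.36 ft^3


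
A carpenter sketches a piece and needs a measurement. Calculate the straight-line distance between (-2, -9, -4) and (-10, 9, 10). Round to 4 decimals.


3D distance between two points
P1 = (-2, -9, -4), P2 = (-10, 9, 10)
Formula: d = sqrt((x2-x1)^2 + (y2-y1)^2 + (z2-z1)^2)
dx = -10 - -2 = -8
dy = 9 - -9 = 18
dz = 10 - -4 = 14
dx^2 + dy^2 + dz^2 = 64 + 324 + 196 = 584
d = sqrt(584)
d = 24.1661
24.1661 units


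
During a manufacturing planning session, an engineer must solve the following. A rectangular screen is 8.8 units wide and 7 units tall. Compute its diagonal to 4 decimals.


Shape: rectangle (diagonal via Pythagoras)
Sides: 8.8 units and 7 units
Formula: d = sqrt(l^2 + w^2)
l^2 = 77.44, w^2 = 49
l^2 + w^2 = 126.44
d = sqrt(126.44)
d = 11.2446
11.2446 units


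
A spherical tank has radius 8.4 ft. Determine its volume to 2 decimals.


Shape: sphere
Radius r = 8.4 ft
Formula: V = (4/3) * pi * r^3
r^3 = 592.704
(4/3) * 592.704 = 790.272
V = 790.272 * pi
V = 2482.71
2482.71 ft^3


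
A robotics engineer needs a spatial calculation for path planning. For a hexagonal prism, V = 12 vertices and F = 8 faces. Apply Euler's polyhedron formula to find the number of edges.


Polyhedron: hexagonal prism
Euler's formula for convex polyhedra: V - E + F = 2
Given: V = 12 vertices and F = 8 faces
Solve for E:
E = V + F - 2 = 12 + 8 - 2 = 18
18 edges


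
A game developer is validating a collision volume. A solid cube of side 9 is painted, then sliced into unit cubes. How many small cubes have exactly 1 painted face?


Large cube: 9 x 9 x 9, cut into unit cubes.
n = 9, so n - 2 = 7
Cubes with 1 painted face lie in the interior of each face.
A cube has 6 faces; each contributes (n - 2)^2 = 49 such cubes.
Count = 6 * 49 = 294
294 unit cubes


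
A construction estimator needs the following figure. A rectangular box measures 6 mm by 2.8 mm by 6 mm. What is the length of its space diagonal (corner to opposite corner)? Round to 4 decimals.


Shape: rectangular box (space diagonal)
l = 6 mm, w = 2.8 mm, h = 6 mm
Visualize: the diagonal of the base, then a right triangle with that diagonal and the height.
Formula: d = sqrt(l^2 + w^2 + h^2)
l^2 + w^2 + h^2 = 36 + 7.84 + 36 = 79.84
d = sqrt(79.84)
d = 8.9353
8.9353 mm


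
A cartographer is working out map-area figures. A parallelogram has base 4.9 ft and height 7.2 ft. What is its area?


Shape: parallelogram
Base b = 4.9 ft, Height h = 7.2 ft
Formula: A = b * h
A = 4.9 * 7.2
A = 35.28
35.28 ft^2


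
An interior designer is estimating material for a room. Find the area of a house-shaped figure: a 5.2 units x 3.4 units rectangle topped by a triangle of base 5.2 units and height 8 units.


Composite shape: rectangle + triangle
Rectangle area = 5.2 * 3.4 = 17.68
Triangle area = 0.5 * 5.2 * 8 = 20.8
Total = 17.68 + 20.8
Total = 38.48
38.48 units^2


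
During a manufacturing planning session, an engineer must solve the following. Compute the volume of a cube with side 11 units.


Shape: cube
Side s = 11 units
Formula: V = s^3
V = 11 * 11 * 11
V = 121 * 11
V = 1331
1331 units^3


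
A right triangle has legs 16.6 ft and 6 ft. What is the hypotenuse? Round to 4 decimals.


Shape: right triangle
Legs a = 16.6 ft, b = 6 ft
Formula: c = sqrt(a^2 + b^2)
a^2 = 275.56, b^2 = 36
a^2 + b^2 = 311.56
c = sqrt(311.56)
c = 17.6511
17.6511 ft


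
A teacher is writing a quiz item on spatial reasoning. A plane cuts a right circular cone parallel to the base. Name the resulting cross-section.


Solid: right circular cone
Cutting plane: parallel to the base
Visualize the intersection of the plane with the solid's surface.
The boundary of the cut region is a circle.
circle


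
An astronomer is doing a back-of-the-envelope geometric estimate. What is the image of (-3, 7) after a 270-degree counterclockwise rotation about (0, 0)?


Transformation: rotation about the origin
Original point: (-3, 7)
Rule for 270 deg counterclockwise: (x, y) -> (y, -x)
Apply: (-3, 7) -> (7, 3)
(7, 3)


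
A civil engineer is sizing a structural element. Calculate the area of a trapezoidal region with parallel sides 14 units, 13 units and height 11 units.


Shape: trapezoid
Parallel sides a = 14 units, b = 13 units; Height h = 11 units
Formula: A = (a + b) * h / 2
a + b = 14 + 13 = 27
A = 27 * 11 / 2
A = 297 / 2
A = 148.5
148.5 units^2


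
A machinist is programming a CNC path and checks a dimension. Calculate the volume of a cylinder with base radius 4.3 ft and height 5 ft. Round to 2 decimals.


Shape: cylinder
Radius r = 4.3 ft, Height h = 5 ft
Formula: V = pi * r^2 * h
r^2 = 18.49
V = pi * 18.49 * 5
V = 92.45 * pi
V = 290.44
290.44 ft^3


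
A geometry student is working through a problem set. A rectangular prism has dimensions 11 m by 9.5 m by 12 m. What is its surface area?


Shape: rectangular prism
l = 11 m, w = 9.5 m, h = 12 m
Formula: SA = 2(lw + lh + wh)
lw = 104.5, lh = 132, wh = 114
lw + lh + wh = 350.5
SA = 2 * 350.5
SA = 701
701 m^2


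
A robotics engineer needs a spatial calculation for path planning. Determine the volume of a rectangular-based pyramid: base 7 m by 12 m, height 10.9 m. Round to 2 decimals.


Shape: rectangular pyramid
Base: 7 m x 12 m, Height h = 10.9 m
Formula: V = (1/3) * base_area * h
base_area = 7 * 12 = 84
base_area * h = 84 * 10.9 = 915.6
V = 915.6 / 3
V = 305.2
305.2 m^3


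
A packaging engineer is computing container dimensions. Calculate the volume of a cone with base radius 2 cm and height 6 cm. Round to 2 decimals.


Shape: cone
Radius r = 2 cm, Height h = 6 cm
Formula: V = (1/3) * pi * r^2 * h
r^2 = 4
pi * r^2 * h = pi * 4 * 6 = 24 * pi
V = 24 * pi / 3
V = 25.13
25.13 cm^3


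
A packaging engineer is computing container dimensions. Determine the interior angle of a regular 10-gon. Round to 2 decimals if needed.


Shape: regular decagon (10 sides)
Formula: interior angle = (n - 2) * 180 / n
(n - 2) = 8
(n - 2) * 180 = 1440
angle = 1440 / 10
angle = 144
144 degrees


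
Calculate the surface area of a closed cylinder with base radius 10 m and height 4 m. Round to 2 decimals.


Shape: closed cylinder
Radius r = 10 m, Height h = 4 m
Formula: SA = 2*pi*r^2 + 2*pi*r*h = 2*pi*r*(r + h)
r + h = 14
2 * r * (r + h) = 2 * 10 * 14 = 280
SA = 280 * pi
SA = 879.65
879.65 m^2


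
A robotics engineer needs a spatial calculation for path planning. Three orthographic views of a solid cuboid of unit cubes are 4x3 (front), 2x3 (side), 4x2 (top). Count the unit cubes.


Orthographic views of a solid rectangular block:
Front view 4 x 3 -> length = 4, height = 3
Side view 2 x 3 -> width = 2, height = 3 (consistent)
Top view 4 x 2 -> confirms length = 4, width = 2
The block is 4 x 2 x 3.
Total unit cubes = 4 * 2 * 3 = 24
24 unit cubes


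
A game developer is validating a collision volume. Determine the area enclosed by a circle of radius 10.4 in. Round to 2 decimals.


Shape: circle
Radius r = 10.4 in
Formula: A = pi * r^2
r^2 = 10.4^2 = 108.16
A = pi * 108.16
A = 339.79
339.79 in^2


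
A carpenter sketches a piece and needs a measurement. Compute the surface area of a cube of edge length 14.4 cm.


Shape: cube
Side s = 14.4 cm
A cube has 6 square faces.
Formula: SA = 6 * s^2
s^2 = 207.36
SA = 6 * 207.36
SA = 1244.16
1244.16 cm^2


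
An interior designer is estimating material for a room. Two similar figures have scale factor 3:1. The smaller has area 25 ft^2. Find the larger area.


Linear scale factor k = 3
Original area = 25 ft^2
Rule: under a linear scaling by k, areas scale by k^2.
k^2 = 3^2 = 9
New area = 25 * 9
New area = 225
225 ft^2


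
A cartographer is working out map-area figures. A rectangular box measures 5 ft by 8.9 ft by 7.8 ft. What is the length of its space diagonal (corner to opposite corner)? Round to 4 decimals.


Shape: rectangular box (space diagonal)
l = 5 ft, w = 8.9 ft, h = 7.8 ft
Visualize: the diagonal of the base, then a right triangle with that diagonal and the height.
Formula: d = sqrt(l^2 + w^2 + h^2)
l^2 + w^2 + h^2 = 25 + 79.21 + 60.84 = 165.05
d = sqrt(165.05)
d = 12.8472
12.8472 ft


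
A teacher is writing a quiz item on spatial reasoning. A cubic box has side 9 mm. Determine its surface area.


Shape: cube
Side s = 9 mm
A cube has 6 square faces.
Formula: SA = 6 * s^2
s^2 = 81
SA = 6 * 81
SA = 486
486 mm^2


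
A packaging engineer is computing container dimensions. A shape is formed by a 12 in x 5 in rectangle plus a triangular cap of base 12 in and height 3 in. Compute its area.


Composite shape: rectangle + triangle
Rectangle area = 12 * 5 = 60
Triangle area = 0.5 * 12 * 3 = 18
Total = 60 + 18
Total = 78
78 in^2


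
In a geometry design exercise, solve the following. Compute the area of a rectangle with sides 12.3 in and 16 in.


Shape: rectangle
Length l = 12.3 in, Width w = 16 in
Formula: A = l * w
A = 12.3 * 16
A = 196.8
196.8 in^2


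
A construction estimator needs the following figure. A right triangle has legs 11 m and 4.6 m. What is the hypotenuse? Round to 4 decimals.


Shape: right triangle
Legs a = 11 m, b = 4.6 m
Formula: c = sqrt(a^2 + b^2)
a^2 = 121, b^2 = 21.16
a^2 + b^2 = 142.16
c = sqrt(142.16)
c = 11.9231
11.9231 m


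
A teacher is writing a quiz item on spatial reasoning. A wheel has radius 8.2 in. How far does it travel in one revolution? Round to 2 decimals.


Shape: circle
Radius r = 8.2 in
Formula: C = 2 * pi * r
C = 2 * pi * 8.2
C = 16.4 * pi
C = 51.52
51.52 in


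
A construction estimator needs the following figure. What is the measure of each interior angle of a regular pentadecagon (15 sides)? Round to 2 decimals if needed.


Shape: regular pentadecagon (15 sides)
Formula: interior angle = (n - 2) * 180 / n
(n - 2) = 13
(n - 2) * 180 = 2340
angle = 2340 / 15
angle = 156
156 degrees


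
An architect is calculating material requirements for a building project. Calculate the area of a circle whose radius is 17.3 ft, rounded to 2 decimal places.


Shape: circle
Radius r = 17.3 ft
Formula: A = pi * r^2
r^2 = 17.3^2 = 299.29
A = pi * 299.29
A = 940.25
940.25 ft^2


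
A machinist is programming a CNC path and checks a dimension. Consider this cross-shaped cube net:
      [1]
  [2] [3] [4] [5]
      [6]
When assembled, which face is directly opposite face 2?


Net: cross layout. Take square 3 as the base (bottom).
Fold the four squares in the horizontal row up around 3: 2 -> left, 4 -> right, 5 wraps to the top.
Fold 1 and 6 up from 3: 1 -> back, 6 -> front.
Opposite pairs are therefore: (1, 6), (2, 4), (3, 5).
Face 2 is opposite face 4.
face 4


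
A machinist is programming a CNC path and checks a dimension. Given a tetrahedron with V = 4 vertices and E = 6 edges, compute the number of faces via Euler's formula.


Polyhedron: tetrahedron
Euler's formula for convex polyhedra: V - E + F = 2
Given: V = 4 vertices and E = 6 edges
Solve for F:
F = 2 + E - V = 2 + 6 - 4 = 4
4 faces


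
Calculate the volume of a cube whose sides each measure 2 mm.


Shape: cube
Side s = 2 mm
Formula: V = s^3
V = 2 * 2 * 2
V = 4 * 2
V = 8
8 mm^3


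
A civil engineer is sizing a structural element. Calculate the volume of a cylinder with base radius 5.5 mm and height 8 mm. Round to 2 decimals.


Shape: cylinder
Radius r = 5.5 mm, Height h = 8 mm
Formula: V = pi * r^2 * h
r^2 = 30.25
V = pi * 30.25 * 8
V = 242 * pi
V = 760.27
760.27 mm^3


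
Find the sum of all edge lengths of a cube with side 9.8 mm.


Shape: cube
Side s = 9.8 mm
A cube has 12 edges, all equal.
Formula: total edge length = 12 * s
Total = 12 * 9.8
Total = 117.6
117.6 mm


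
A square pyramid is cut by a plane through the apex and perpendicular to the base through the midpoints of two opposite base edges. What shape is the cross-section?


Solid: square pyramid
Cutting plane: through the apex and perpendicular to the base through the midpoints of two opposite base edges
Visualize the intersection of the plane with the solid's surface.
The boundary of the cut region is a isosceles triangle.
isosceles triangle


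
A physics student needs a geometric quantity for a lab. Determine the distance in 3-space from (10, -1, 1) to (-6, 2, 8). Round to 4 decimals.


3D distance between two points
P1 = (10, -1, 1), P2 = (-6, 2, 8)
Formula: d = sqrt((x2-x1)^2 + (y2-y1)^2 + (z2-z1)^2)
dx = -6 - 10 = -16
dy = 2 - -1 = 3
dz = 8 - 1 = 7
dx^2 + dy^2 + dz^2 = 256 + 9 + 49 = 314
d = sqrt(314)
d = 17.72
17.72 units


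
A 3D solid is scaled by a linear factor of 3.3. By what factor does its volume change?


Linear scale factor k = 3.3
Rule: under a linear scaling by k, volumes scale by k^3.
k^3 = 3.3 * 3.3 * 3.3
k^3 = 10.89 * 3.3
k^3 = 35.937
Volume scales by a factor of 35.937.
35.937 (dimensionless)


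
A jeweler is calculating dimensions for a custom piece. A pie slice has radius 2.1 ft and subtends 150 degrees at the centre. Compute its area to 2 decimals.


Shape: circular sector
Radius r = 2.1 ft, Angle = 150 degrees
Formula: A = (angle/360) * pi * r^2
r^2 = 4.41
Fraction of circle = 150/360
A = (150/360) * pi * 4.41
A = 1.8375 * pi
A = 5.77
5.77 ft^2


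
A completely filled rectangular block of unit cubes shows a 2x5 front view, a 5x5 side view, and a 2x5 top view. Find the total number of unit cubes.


Orthographic views of a solid rectangular block:
Front view 2 x 5 -> length = 2, height = 5
Side view 5 x 5 -> width = 5, height = 5 (consistent)
Top view 2 x 5 -> confirms length = 2, width = 5
The block is 2 x 5 x 5.
Total unit cubes = 2 * 5 * 5 = 50
50 unit cubes


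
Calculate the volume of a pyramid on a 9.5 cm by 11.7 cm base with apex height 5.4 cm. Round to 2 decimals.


Shape: rectangular pyramid
Base: 9.5 cm x 11.7 cm, Height h = 5.4 cm
Formula: V = (1/3) * base_area * h
base_area = 9.5 * 11.7 = 111.15
base_area * h = 111.15 * 5.4 = 600.21
V = 600.21 / 3
V = 200.07
200.07 cm^3


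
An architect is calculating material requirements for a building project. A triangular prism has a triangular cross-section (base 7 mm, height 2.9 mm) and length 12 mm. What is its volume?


Shape: triangular prism
Triangle base = 7 mm, triangle height = 2.9 mm, prism length L = 12 mm
Formula: V = (1/2 * b * h_tri) * L
Cross-section area = 0.5 * 7 * 2.9 = 10.15
V = 10.15 * 12
V = 121.8
121.8 mm^3


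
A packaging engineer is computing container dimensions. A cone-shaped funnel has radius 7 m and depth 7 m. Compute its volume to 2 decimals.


Shape: cone
Radius r = 7 m, Height h = 7 m
Formula: V = (1/3) * pi * r^2 * h
r^2 = 49
pi * r^2 * h = pi * 49 * 7 = 343 * pi
V = 343 * pi / 3
V = 359.19
359.19 m^3


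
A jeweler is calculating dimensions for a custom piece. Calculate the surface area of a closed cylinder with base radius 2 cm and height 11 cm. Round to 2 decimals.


Shape: closed cylinder
Radius r = 2 cm, Height h = 11 cm
Formula: SA = 2*pi*r^2 + 2*pi*r*h = 2*pi*r*(r + h)
r + h = 13
2 * r * (r + h) = 2 * 2 * 13 = 52
SA = 52 * pi
SA = 163.36
163.36 cm^2


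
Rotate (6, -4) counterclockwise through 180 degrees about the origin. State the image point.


Transformation: rotation about the origin
Original point: (6, -4)
Rule for 180 deg: (x, y) -> (-x, -y)
Apply: (6, -4) -> (-6, 4)
(-6, 4)


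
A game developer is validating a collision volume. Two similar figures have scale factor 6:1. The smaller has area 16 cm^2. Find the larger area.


Linear scale factor k = 6
Original area = 16 cm^2
Rule: under a linear scaling by k, areas scale by k^2.
k^2 = 6^2 = 36
New area = 16 * 36
New area = 576
576 cm^2


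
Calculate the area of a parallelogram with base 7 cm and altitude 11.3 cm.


Shape: parallelogram
Base b = 7 cm, Height h = 11.3 cm
Formula: A = b * h
A = 7 * 11.3
A = 79.1
79.1 cm^2


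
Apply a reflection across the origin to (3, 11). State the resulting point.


Transformation: reflection
Original point: (3, 11)
Rule for reflection through the origin: (x, y) -> (-x, -y)
Apply: (3, 11) -> (-3, -11)
(-3, -11)


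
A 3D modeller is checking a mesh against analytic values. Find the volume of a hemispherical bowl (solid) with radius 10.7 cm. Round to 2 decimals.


Shape: hemisphere (half of a sphere)
Radius r = 10.7 cm
Formula: V = (1/2) * (4/3) * pi * r^3 = (2/3) * pi * r^3
r^3 = 1225.043
(2/3) * 1225.043 = 816.695333
V = 816.695333 * pi
V = 2565.72
2565.72 cm^3


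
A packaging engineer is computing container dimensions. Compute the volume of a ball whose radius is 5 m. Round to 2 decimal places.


Shape: sphere
Radius r = 5 m
Formula: V = (4/3) * pi * r^3
r^3 = 125
(4/3) * 125 = 166.666667
V = 166.666667 * pi
V = 523.6
523.6 m^3


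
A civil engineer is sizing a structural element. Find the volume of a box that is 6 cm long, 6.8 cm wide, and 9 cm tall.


Shape: rectangular prism
l = 6 cm, w = 6.8 cm, h = 9 cm
Formula: V = l * w * h
V = 6 * 6.8 * 9
V = 40.8 * 9
V = 367.2
367.2 cm^3


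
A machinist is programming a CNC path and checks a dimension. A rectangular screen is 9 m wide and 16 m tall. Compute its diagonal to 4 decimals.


Shape: rectangle (diagonal via Pythagoras)
Sides: 9 m and 16 m
Formula: d = sqrt(l^2 + w^2)
l^2 = 81, w^2 = 256
l^2 + w^2 = 337
d = sqrt(337)
d = 18.3576
18.3576 m


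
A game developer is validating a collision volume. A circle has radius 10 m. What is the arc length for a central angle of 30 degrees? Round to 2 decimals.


Shape: circular arc
Radius r = 10 m, Angle = 30 degrees
Formula: L = (angle/360) * 2 * pi * r
2 * pi * r = 20 * pi
L = (30/360) * 20 * pi
L = 1.666667 * pi
L = 5.24
5.24 m


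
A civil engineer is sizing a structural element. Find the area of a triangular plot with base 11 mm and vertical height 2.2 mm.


Shape: triangle
Base b = 11 mm, Height h = 2.2 mm
Formula: A = (1/2) * b * h
A = 0.5 * 11 * 2.2
A = 0.5 * 24.2
A = 12.1
12.1 mm^2


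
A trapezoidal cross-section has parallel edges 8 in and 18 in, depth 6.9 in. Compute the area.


Shape: trapezoid
Parallel sides a = 8 in, b = 18 in; Height h = 6.9 in
Formula: A = (a + b) * h / 2
a + b = 8 + 18 = 26
A = 26 * 6.9 / 2
A = 179.4 / 2
A = 89.7
89.7 in^2


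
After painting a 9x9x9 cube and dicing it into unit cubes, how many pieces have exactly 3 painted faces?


Large cube: 9 x 9 x 9, cut into unit cubes.
Cubes with 3 painted faces are at the corners. A cube always has 8 corners.
Count = 8
8 unit cubes


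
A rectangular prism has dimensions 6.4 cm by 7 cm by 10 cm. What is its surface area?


Shape: rectangular prism
l = 6.4 cm, w = 7 cm, h = 10 cm
Formula: SA = 2(lw + lh + wh)
lw = 44.8, lh = 64, wh = 70
lw + lh + wh = 178.8
SA = 2 * 178.8
SA = 357.6
357.6 cm^2


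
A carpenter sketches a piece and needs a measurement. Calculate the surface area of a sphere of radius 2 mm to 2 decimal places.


Shape: sphere
Radius r = 2 mm
Formula: SA = 4 * pi * r^2
r^2 = 4
SA = 4 * pi * 4
SA = 16 * pi
SA = 50.27
50.27 mm^2


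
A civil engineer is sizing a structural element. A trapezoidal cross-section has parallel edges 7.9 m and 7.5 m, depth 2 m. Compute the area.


Shape: trapezoid
Parallel sides a = 7.9 m, b = 7.5 m; Height h = 2 m
Formula: A = (a + b) * h / 2
a + b = 7.9 + 7.5 = 15.4
A = 15.4 * 2 / 2
A = 30.8 / 2
A = 15.4
15.4 m^2


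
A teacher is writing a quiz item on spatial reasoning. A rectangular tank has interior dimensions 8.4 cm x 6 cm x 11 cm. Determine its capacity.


Shape: rectangular prism
l = 8.4 cm, w = 6 cm, h = 11 cm
Formula: V = l * w * h
V = 8.4 * 6 * 11
V = 50.4 * 11
V = 554.4
554.4 cm^3


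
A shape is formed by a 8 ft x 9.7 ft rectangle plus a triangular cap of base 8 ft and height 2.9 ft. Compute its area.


Composite shape: rectangle + triangle
Rectangle area = 8 * 9.7 = 77.6
Triangle area = 0.5 * 8 * 2.9 = 11.6
Total = 77.6 + 11.6
Total = 89.2
89.2 ft^2


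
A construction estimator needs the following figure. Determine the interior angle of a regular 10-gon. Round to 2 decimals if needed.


Shape: regular decagon (10 sides)
Formula: interior angle = (n - 2) * 180 / n
(n - 2) = 8
(n - 2) * 180 = 1440
angle = 1440 / 10
angle = 144
144 degrees


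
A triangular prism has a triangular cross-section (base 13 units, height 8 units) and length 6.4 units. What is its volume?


Shape: triangular prism
Triangle base = 13 units, triangle height = 8 units, prism length L = 6.4 units
Formula: V = (1/2 * b * h_tri) * L
Cross-section area = 0.5 * 13 * 8 = 52
V = 52 * 6.4
V = 332.8
332.8 units^3


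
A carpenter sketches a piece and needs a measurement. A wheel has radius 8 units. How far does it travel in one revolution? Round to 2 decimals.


Shape: circle
Radius r = 8 units
Formula: C = 2 * pi * r
C = 2 * pi * 8
C = 16 * pi
C = 50.27
50.27 units


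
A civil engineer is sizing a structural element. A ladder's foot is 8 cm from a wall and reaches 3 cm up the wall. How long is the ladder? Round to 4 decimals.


Shape: right triangle
Legs a = 8 cm, b = 3 cm
Formula: c = sqrt(a^2 + b^2)
a^2 = 64, b^2 = 9
a^2 + b^2 = 73
c = sqrt(73)
c = 8.544
8.544 cm


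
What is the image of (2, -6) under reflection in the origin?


Transformation: reflection
Original point: (2, -6)
Rule for reflection through the origin: (x, y) -> (-x, -y)
Apply: (2, -6) -> (-2, 6)
(-2, 6)


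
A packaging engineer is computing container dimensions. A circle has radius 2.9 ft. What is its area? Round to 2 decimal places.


Shape: circle
Radius r = 2.9 ft
Formula: A = pi * r^2
r^2 = 2.9^2 = 8.41
A = pi * 8.41
A = 26.42
26.42 ft^2


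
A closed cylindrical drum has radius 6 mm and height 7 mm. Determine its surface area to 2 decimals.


Shape: closed cylinder
Radius r = 6 mm, Height h = 7 mm
Formula: SA = 2*pi*r^2 + 2*pi*r*h = 2*pi*r*(r + h)
r + h = 13
2 * r * (r + h) = 2 * 6 * 13 = 156
SA = 156 * pi
SA = 490.09
490.09 mm^2


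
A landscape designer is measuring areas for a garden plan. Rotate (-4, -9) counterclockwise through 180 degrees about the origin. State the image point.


Transformation: rotation about the origin
Original point: (-4, -9)
Rule for 180 deg: (x, y) -> (-x, -y)
Apply: (-4, -9) -> (4, 9)
(4, 9)


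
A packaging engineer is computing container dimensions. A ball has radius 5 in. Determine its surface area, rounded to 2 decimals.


Shape: sphere
Radius r = 5 in
Formula: SA = 4 * pi * r^2
r^2 = 25
SA = 4 * pi * 25
SA = 100 * pi
SA = 314.16
314.16 in^2


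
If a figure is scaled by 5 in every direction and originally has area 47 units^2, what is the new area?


Linear scale factor k = 5
Original area = 47 units^2
Rule: under a linear scaling by k, areas scale by k^2.
k^2 = 5^2 = 25
New area = 47 * 25
New area = 1175
1175 units^2


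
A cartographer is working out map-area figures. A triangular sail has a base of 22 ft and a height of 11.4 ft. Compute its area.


Shape: triangle
Base b = 22 ft, Height h = 11.4 ft
Formula: A = (1/2) * b * h
A = 0.5 * 22 * 11.4
A = 0.5 * 250.8
A = 125.4
125.4 ft^2


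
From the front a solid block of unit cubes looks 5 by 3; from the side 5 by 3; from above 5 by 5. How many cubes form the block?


Orthographic views of a solid rectangular block:
Front view 5 x 3 -> length = 5, height = 3
Side view 5 x 3 -> width = 5, height = 3 (consistent)
Top view 5 x 5 -> confirms length = 5, width = 5
The block is 5 x 5 x 3.
Total unit cubes = 5 * 5 * 3 = 75
75 unit cubes


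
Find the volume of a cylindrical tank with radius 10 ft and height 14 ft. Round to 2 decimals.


Shape: cylinder
Radius r = 10 ft, Height h = 14 ft
Formula: V = pi * r^2 * h
r^2 = 100
V = pi * 100 * 14
V = 1400 * pi
V = 4398.23
4398.23 ft^3


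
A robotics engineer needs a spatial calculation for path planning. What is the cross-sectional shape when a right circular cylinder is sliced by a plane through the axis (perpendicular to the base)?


Solid: right circular cylinder
Cutting plane: through the axis (perpendicular to the base)
Visualize the intersection of the plane with the solid's surface.
The boundary of the cut region is a rectangle.
rectangle


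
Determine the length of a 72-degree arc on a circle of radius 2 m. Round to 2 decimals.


Shape: circular arc
Radius r = 2 m, Angle = 72 degrees
Formula: L = (angle/360) * 2 * pi * r
2 * pi * r = 4 * pi
L = (72/360) * 4 * pi
L = 0.8 * pi
L = 2.51
2.51 m


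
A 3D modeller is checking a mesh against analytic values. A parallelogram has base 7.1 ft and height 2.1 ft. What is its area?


Shape: parallelogram
Base b = 7.1 ft, Height h = 2.1 ft
Formula: A = b * h
A = 7.1 * 2.1
A = 14.91
14.91 ft^2


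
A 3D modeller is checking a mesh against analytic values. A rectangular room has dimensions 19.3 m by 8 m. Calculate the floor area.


Shape: rectangle
Length l = 19.3 m, Width w = 8 m
Formula: A = l * w
A = 19.3 * 8
A = 154.4
154.4 m^2


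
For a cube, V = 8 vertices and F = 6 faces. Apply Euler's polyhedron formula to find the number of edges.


Polyhedron: cube
Euler's formula for convex polyhedra: V - E + F = 2
Given: V = 8 vertices and F = 6 faces
Solve for E:
E = V + F - 2 = 8 + 6 - 2 = 12
12 edges


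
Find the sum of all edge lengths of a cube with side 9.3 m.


Shape: cube
Side s = 9.3 m
A cube has 12 edges, all equal.
Formula: total edge length = 12 * s
Total = 12 * 9.3
Total = 111.6
111.6 m


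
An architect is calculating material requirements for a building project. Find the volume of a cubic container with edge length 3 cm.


Shape: cube
Side s = 3 cm
Formula: V = s^3
V = 3 * 3 * 3
V = 9 * 3
V = 27
27 cm^3


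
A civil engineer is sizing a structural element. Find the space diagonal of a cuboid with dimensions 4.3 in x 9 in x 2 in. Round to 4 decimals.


Shape: rectangular box (space diagonal)
l = 4.3 in, w = 9 in, h = 2 in
Visualize: the diagonal of the base, then a right triangle with that diagonal and the height.
Formula: d = sqrt(l^2 + w^2 + h^2)
l^2 + w^2 + h^2 = 18.49 + 81 + 4 = 103.49
d = sqrt(103.49)
d = 10.173
10.173 in


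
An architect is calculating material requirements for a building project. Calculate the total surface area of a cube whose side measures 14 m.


Shape: cube
Side s = 14 m
A cube has 6 square faces.
Formula: SA = 6 * s^2
s^2 = 196
SA = 6 * 196
SA = 1176
1176 m^2


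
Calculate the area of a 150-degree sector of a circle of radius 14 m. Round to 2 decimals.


Shape: circular sector
Radius r = 14 m, Angle = 150 degrees
Formula: A = (angle/360) * pi * r^2
r^2 = 196
Fraction of circle = 150/360
A = (150/360) * pi * 196
A = 81.666667 * pi
A = 256.56
256.56 m^2


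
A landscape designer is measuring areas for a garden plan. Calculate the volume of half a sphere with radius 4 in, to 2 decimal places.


Shape: hemisphere (half of a sphere)
Radius r = 4 in
Formula: V = (1/2) * (4/3) * pi * r^3 = (2/3) * pi * r^3
r^3 = 64
(2/3) * 64 = 42.666667
V = 42.666667 * pi
V = 134.04
134.04 in^3


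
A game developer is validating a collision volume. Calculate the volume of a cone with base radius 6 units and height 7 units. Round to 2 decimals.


Shape: cone
Radius r = 6 units, Height h = 7 units
Formula: V = (1/3) * pi * r^2 * h
r^2 = 36
pi * r^2 * h = pi * 36 * 7 = 252 * pi
V = 252 * pi / 3
V = 263.89
263.89 units^3


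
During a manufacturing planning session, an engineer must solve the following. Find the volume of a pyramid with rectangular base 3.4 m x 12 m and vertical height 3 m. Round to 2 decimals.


Shape: rectangular pyramid
Base: 3.4 m x 12 m, Height h = 3 m
Formula: V = (1/3) * base_area * h
base_area = 3.4 * 12 = 40.8
base_area * h = 40.8 * 3 = 122.4
V = 122.4 / 3
V = 40.8
40.8 m^3


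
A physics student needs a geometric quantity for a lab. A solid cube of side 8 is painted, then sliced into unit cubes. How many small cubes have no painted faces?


Large cube: 8 x 8 x 8, cut into unit cubes.
n = 8, so n - 2 = 6
Unpainted cubes form the interior (n - 2)^3 block.
(n - 2)^3 = 6^3 = 216
216 unit cubes


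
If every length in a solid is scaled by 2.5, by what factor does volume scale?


Linear scale factor k = 2.5
Rule: under a linear scaling by k, volumes scale by k^3.
k^3 = 2.5 * 2.5 * 2.5
k^3 = 6.25 * 2.5
k^3 = 15.625
Volume scales by a factor of 15.625.
15.625 (dimensionless)


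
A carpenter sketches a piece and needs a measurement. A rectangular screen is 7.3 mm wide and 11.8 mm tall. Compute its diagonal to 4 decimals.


Shape: rectangle (diagonal via Pythagoras)
Sides: 7.3 mm and 11.8 mm
Formula: d = sqrt(l^2 + w^2)
l^2 = 53.29, w^2 = 139.24
l^2 + w^2 = 192.53
d = sqrt(192.53)
d = 13.8755
13.8755 mm


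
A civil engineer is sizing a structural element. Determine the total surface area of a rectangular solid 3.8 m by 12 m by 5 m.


Shape: rectangular prism
l = 3.8 m, w = 12 m, h = 5 m
Formula: SA = 2(lw + lh + wh)
lw = 45.6, lh = 19, wh = 60
lw + lh + wh = 124.6
SA = 2 * 124.6
SA = 249.2
249.2 m^2


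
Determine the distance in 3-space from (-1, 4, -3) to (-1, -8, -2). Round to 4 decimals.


3D distance between two points
P1 = (-1, 4, -3), P2 = (-1, -8, -2)
Formula: d = sqrt((x2-x1)^2 + (y2-y1)^2 + (z2-z1)^2)
dx = -1 - -1 = 0
dy = -8 - 4 = -12
dz = -2 - -3 = 1
dx^2 + dy^2 + dz^2 = 0 + 144 + 1 = 145
d = sqrt(145)
d = 12.0416
12.0416 units


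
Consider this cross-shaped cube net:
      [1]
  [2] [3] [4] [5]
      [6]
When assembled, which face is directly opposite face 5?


Net: cross layout. Take square 3 as the base (bottom).
Fold the four squares in the horizontal row up around 3: 2 -> left, 4 -> right, 5 wraps to the top.
Fold 1 and 6 up from 3: 1 -> back, 6 -> front.
Opposite pairs are therefore: (1, 6), (2, 4), (3, 5).
Face 5 is opposite face 3.
face 3


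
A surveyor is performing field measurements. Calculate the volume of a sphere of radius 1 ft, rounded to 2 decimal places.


Shape: sphere
Radius r = 1 ft
Formula: V = (4/3) * pi * r^3
r^3 = 1
(4/3) * 1 = 1.333333
V = 1.333333 * pi
V = 4.19
4.19 ft^3


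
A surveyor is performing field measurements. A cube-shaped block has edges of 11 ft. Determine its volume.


Shape: cube
Side s = 11 ft
Formula: V = s^3
V = 11 * 11 * 11
V = 121 * 11
V = 1331
1331 ft^3


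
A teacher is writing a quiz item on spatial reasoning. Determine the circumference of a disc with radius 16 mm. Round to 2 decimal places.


Shape: circle
Radius r = 16 mm
Formula: C = 2 * pi * r
C = 2 * pi * 16
C = 32 * pi
C = 100.53
100.53 mm


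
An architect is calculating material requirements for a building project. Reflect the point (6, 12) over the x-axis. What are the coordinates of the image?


Transformation: reflection
Original point: (6, 12)
Rule for reflection over the x-axis: (x, y) -> (x, -y)
Apply: (6, 12) -> (6, -12)
(6, -12)


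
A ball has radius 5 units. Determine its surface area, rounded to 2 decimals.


Shape: sphere
Radius r = 5 units
Formula: SA = 4 * pi * r^2
r^2 = 25
SA = 4 * pi * 25
SA = 100 * pi
SA = 314.16
314.16 units^2


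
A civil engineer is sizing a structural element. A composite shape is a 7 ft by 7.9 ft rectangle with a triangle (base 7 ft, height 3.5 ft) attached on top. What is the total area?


Composite shape: rectangle + triangle
Rectangle area = 7 * 7.9 = 55.3
Triangle area = 0.5 * 7 * 3.5 = 12.25
Total = 55.3 + 12.25
Total = 67.55
67.55 ft^2


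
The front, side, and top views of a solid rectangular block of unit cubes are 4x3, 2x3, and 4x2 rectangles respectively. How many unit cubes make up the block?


Orthographic views of a solid rectangular block:
Front view 4 x 3 -> length = 4, height = 3
Side view 2 x 3 -> width = 2, height = 3 (consistent)
Top view 4 x 2 -> confirms length = 4, width = 2
The block is 4 x 2 x 3.
Total unit cubes = 4 * 2 * 3 = 24
24 unit cubes


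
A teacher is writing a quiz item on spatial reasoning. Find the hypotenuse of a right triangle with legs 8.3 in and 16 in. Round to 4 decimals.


Shape: right triangle
Legs a = 8.3 in, b = 16 in
Formula: c = sqrt(a^2 + b^2)
a^2 = 68.89, b^2 = 256
a^2 + b^2 = 324.89
c = sqrt(324.89)
c = 18.0247
18.0247 in


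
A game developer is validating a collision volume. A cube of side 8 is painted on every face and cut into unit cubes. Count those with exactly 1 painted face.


Large cube: 8 x 8 x 8, cut into unit cubes.
n = 8, so n - 2 = 6
Cubes with 1 painted face lie in the interior of each face.
A cube has 6 faces; each contributes (n - 2)^2 = 36 such cubes.
Count = 6 * 36 = 216
216 unit cubes


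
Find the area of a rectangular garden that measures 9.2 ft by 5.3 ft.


Shape: rectangle
Length l = 9.2 ft, Width w = 5.3 ft
Formula: A = l * w
A = 9.2 * 5.3
A = 48.76
48.76 ft^2
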